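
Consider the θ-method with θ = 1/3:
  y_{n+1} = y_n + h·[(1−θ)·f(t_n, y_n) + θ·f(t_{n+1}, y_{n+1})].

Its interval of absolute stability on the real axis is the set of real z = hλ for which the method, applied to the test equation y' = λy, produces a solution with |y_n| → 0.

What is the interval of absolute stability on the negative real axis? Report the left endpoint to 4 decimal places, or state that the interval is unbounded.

(-6.0000, 0).

With y'=λy (z=hλ):
  y_{n+1} = y_n + z·[2/3·y_n + 1/3·y_{n+1}] ⇒ (1 − 1/3z)y_{n+1} = (1 + 2/3z)y_n
  R(z) = (1 + 2/3z)/(1 − 1/3z).

Need |R(x)|<1, x<0.
x=-1.02: |R|=0.2388
R=−1: 1+2/3x = −1+1/3x ⇒ -1/3x=2 ⇒ x=2/(-1/3)=-6.0000
Confirm numerically:
  x=-4.905: |R|=0.86148 <1
  x=-3.939: |R|=0.70298 <1
  x=-2.730: |R|=0.42932 <1
  x=-6.587: |R|=1.06123 >1
  x=-6.394: |R|=1.04194 >1
  x=-6.160: |R|=1.01747 >1
Interval (-6.0000, 0).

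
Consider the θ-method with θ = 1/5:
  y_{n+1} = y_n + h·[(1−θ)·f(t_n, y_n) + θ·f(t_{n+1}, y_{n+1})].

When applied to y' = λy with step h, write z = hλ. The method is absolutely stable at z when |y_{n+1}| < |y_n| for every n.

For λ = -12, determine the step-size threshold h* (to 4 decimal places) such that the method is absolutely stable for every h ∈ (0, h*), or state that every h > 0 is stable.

With y'=λy (z=hλ):
  y_{n+1} = y_n + z·[4/5·y_n + 1/5·y_{n+1}] ⇒ (1 − 1/5z)y_{n+1} = (1 + 4/5z)y_n
  ⇒ R(z) = (1 + 4/5z)/(1 − 1/5z).

Solve |R(x)|<1 on ℝ⁻.
x=-1.08: |R|=0.1118
R=−1: 1+4/5x = −1+1/5x ⇒ -3/5x=2 ⇒ x=2/(-3/5)=-3.3333
Confirm numerically:
  x=-2.661: |R|=0.73672 <1
  x=-2.466: |R|=0.65149 <1
  x=-1.681: |R|=0.25805 <1
  x=-1.407: |R|=0.09802 <1
  x=-3.676: |R|=1.11849 >1
  x=-3.594: |R|=1.09099 >1
  x=-3.467: |R|=1.04736 >1
Interval (-3.3333, 0).

(-3.3333,0); λ=-12 ⇒ h* = (10/3)/12 = 0.2778.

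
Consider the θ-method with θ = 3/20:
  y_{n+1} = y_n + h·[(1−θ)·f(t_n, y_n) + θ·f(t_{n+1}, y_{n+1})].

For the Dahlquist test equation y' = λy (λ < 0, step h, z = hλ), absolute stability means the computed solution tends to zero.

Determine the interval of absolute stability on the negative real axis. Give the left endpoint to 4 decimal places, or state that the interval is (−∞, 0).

With y'=λy (z=hλ):
  y_{n+1} = y_n + z·[17/20·y_n + 3/20·y_{n+1}] ⇒ (1 − 3/20z)y_{n+1} = (1 + 17/20z)y_n
  Hence R(z) = (1 + 17/20z)/(1 − 3/20z).

Need |R(x)|<1, x<0.
x=-0.81: |R|=0.2778
R=−1: 1+17/20x = −1+3/20x ⇒ -7/10x=2 ⇒ x=2/(-7/10)=-2.8571
Confirm numerically:
  x=-2.189: |R|=0.64791 <1
  x=-2.120: |R|=0.60850 <1
  x=-2.046: |R|=0.56554 <1
  x=-1.191: |R|=0.01048 <1
  x=-3.367: |R|=1.23713 >1
  x=-3.277: |R|=1.19704 >1
So |R|<1 on (-2.8571, 0).

z∈(-2.8571,0).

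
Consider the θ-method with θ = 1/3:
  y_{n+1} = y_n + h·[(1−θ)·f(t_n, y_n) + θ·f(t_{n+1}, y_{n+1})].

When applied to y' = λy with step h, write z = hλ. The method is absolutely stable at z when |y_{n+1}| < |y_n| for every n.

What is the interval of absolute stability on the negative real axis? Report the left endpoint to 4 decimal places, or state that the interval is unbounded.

z∈(-6.0000,0).

On y'=λy, z=hλ:
  y_{n+1} = y_n + z·[2/3·y_n + 1/3·y_{n+1}] ⇒ (1 − 1/3z)y_{n+1} = (1 + 2/3z)y_n
  R(z) = (1 + 2/3z)/(1 − 1/3z).

Solve |R(x)|<1 on ℝ⁻.
x=-0.97: |R|=0.2670
R=−1: 1+2/3x = −1+1/3x ⇒ -1/3x=2 ⇒ x=2/(-1/3)=-6.0000
Confirm numerically:
  x=-5.763: |R|=0.97295 <1
  x=-5.214: |R|=0.90431 <1
  x=-5.119: |R|=0.89149 <1
  x=-3.872: |R|=0.69034 <1
  x=-6.502: |R|=1.05283 >1
  x=-6.234: |R|=1.02534 >1
  x=-6.105: |R|=1.01153 >1
Interval (-6.0000, 0).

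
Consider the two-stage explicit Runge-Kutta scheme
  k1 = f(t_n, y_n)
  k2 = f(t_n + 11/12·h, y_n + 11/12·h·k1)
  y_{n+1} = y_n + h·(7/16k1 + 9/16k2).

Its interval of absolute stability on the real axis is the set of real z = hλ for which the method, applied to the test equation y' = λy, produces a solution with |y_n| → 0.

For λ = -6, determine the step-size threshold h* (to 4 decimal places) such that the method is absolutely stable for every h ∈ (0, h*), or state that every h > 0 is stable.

With y'=λy (z=hλ):
  k1=λy_n ⇒ h·k1=z·y_n;  k2=λ(1+11/12z)y_n ⇒ h·k2=z(1+11/12z)y_n
  y_{n+1}/y_n = 1 + 7/16z + 9/16z(1+11/12z) = 1 + z + 33/64z²
  Hence R(z) = 1 + z + 33/64z².

Boundary: |R(x)|=1, x<0.
x=-0.44: |R|=0.6598
R=1: x+33/64x²=0 ⇒ x=−64/33=-1.9394; min R=1−1/(4·33/64)=0.5152>−1
Confirm numerically:
  x=-1.314: |R|=0.57628 <1
  x=-1.189: |R|=0.53995 <1
  x=-0.959: |R|=0.51521 <1
  x=-0.833: |R|=0.52479 <1
  x=-2.451: |R|=1.64657 >1
  x=-2.351: |R|=1.49896 >1
  x=-2.034: |R|=1.09922 >1
So |R|<1 on (-1.9394, 0).

(-1.9394,0); λ=-6 ⇒ h* = (64/33)/6 = 0.3232.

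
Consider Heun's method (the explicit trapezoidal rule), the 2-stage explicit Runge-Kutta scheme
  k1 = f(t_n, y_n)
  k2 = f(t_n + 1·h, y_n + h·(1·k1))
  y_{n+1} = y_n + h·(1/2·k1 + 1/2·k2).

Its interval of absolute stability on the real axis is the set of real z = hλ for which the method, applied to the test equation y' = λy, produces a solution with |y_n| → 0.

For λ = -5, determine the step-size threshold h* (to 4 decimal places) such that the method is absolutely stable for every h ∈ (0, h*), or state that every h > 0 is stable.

(-2.0000,0); λ=-5 ⇒ h* = 0.4000.

With y'=λy (z=hλ):
  order 2, 2-stage ⇒ R(z)=1+z+z^2/2
  (e.g. R(-1.77)=0.79645, |R|=0.79645)

Solve |R(x)|<1 on ℝ⁻.
x=-1.77: |R|=0.7964
|R(-1.71)|=0.7520 |R(-0.71)|=0.5421 |R(-0.59)|=0.5840
Bisect:
  x_lo=-2.5394 |R|=1.6848  x_hi=-0.1660 |R|=0.8477
  mid=-1.35271 |R|=0.56220 →hi
  mid=-1.94605 |R|=0.94750 →hi
  mid=-2.24271 |R|=1.27217 →lo
  mid=-2.09438 |R|=1.09883 →lo
  mid=-2.02021 |R|=1.02042 →lo
  mid=-1.98313 |R|=0.98327 →hi
  mid=-2.00167 |R|=1.00167 →lo
  mid=-1.99240 |R|=0.99243 →hi
  ...
  [-2.00008,-1.99993] ⇒ x*=-2.0000
Interval (-2.0000, 0).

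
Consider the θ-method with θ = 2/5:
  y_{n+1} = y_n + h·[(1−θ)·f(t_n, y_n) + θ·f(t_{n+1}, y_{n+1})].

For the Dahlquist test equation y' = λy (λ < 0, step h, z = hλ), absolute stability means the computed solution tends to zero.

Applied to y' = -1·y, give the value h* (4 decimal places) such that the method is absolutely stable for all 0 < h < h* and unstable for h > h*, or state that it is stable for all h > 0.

Test eqn y'=λy, z=hλ:
  y_{n+1} = y_n + z·[3/5·y_n + 2/5·y_{n+1}] ⇒ (1 − 2/5z)y_{n+1} = (1 + 3/5z)y_n
  so R(z) = (1 + 3/5z)/(1 − 2/5z).

Find x<0 with |R(x)|<1.
x=-0.91: |R|=0.3328
R=−1: 1+3/5x = −1+2/5x ⇒ -1/5x=2 ⇒ x=2/(-1/5)=-10.0000
Confirm numerically:
  x=-6.696: |R|=0.82036 <1
  x=-6.225: |R|=0.78367 <1
  x=-4.634: |R|=0.62391 <1
  x=-4.085: |R|=0.55087 <1
  x=-10.424: |R|=1.01640 >1
  x=-10.255: |R|=1.01000 >1
  x=-10.066: |R|=1.00263 >1
So |R|<1 on (-10.0000, 0).

(-10.0000,0); λ=-1 ⇒ h* = (10)/1 = 10.0000.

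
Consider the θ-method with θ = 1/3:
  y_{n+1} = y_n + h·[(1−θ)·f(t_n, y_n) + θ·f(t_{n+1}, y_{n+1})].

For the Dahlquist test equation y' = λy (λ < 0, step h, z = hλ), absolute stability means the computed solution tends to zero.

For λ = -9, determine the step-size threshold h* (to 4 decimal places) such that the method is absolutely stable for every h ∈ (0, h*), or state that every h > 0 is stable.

(-6.0000,0); λ=-9 ⇒ h* = (6)/9 = 0.6667.

With y'=λy (z=hλ):
  y_{n+1} = y_n + z·[2/3·y_n + 1/3·y_{n+1}] ⇒ (1 − 1/3z)y_{n+1} = (1 + 2/3z)y_n
  R(z) = (1 + 2/3z)/(1 − 1/3z).

Need |R(x)|<1, x<0.
x=-1.15: |R|=0.1687
R=−1: 1+2/3x = −1+1/3x ⇒ -1/3x=2 ⇒ x=2/(-1/3)=-6.0000
Confirm numerically:
  x=-5.024: |R|=0.87836 <1
  x=-4.392: |R|=0.78247 <1
  x=-3.199: |R|=0.54815 <1
  x=-2.858: |R|=0.46364 <1
  x=-6.561: |R|=1.05868 >1
  x=-6.352: |R|=1.03764 >1
Interval (-6.0000, 0).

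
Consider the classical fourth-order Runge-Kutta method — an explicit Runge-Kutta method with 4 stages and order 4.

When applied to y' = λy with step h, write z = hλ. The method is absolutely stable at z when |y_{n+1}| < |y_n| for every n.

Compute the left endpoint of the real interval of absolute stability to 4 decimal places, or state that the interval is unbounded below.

z* = -2.7853.

With y'=λy (z=hλ):
  order 4, 4-stage ⇒ R(z)=1+z+z^2/2+z^3/6+z^4/24
  (e.g. R(-1.25)=0.30745, |R|=0.30745)

Solve |R(x)|<1 on ℝ⁻.
x=-1.25: |R|=0.3075
|R(-1.29)|=0.2997 |R(-1.24)|=0.3095 |R(-1.14)|=0.3332
Bisect:
  x_lo=-3.2672 |R|=2.0053  x_hi=-0.3128 |R|=0.7314
  mid=-1.79002 |R|=0.28392 →hi
  mid=-2.52863 |R|=0.67715 →hi
  mid=-2.89794 |R|=1.18355 →lo
  mid=-2.71329 |R|=0.89675 →hi
  mid=-2.80561 |R|=1.03107 →lo
  mid=-2.75945 |R|=0.96173 →hi
  mid=-2.78253 |R|=0.99584 →hi
  mid=-2.79407 |R|=1.01332 →lo
  mid=-2.78830 |R|=1.00455 →lo
  mid=-2.78542 |R|=1.00019 →lo
  ...
  [-2.78542,-2.78524] ⇒ x*=-2.7853
So |R|<1 on (-2.7853, 0).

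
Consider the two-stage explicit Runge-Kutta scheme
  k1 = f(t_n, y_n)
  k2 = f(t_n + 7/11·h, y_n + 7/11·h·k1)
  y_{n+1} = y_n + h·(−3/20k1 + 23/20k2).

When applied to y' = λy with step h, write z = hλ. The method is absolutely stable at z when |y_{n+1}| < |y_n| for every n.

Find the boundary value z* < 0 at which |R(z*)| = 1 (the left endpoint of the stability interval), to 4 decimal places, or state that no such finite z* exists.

left endpoint -1.3665.

With y'=λy (z=hλ):
  k1=λy_n ⇒ h·k1=z·y_n;  k2=λ(1+7/11z)y_n ⇒ h·k2=z(1+7/11z)y_n
  y_{n+1}/y_n = 1 − 3/20z + 23/20z(1+7/11z) = 1 + z + 161/220z²
  ⇒ R(z) = 1 + z + 161/220z².

Boundary: |R(x)|=1, x<0.
x=-0.38: |R|=0.7257
R=1: x+161/220x²=0 ⇒ x=−220/161=-1.3665; min R=1−1/(4·161/220)=0.6584>−1
Confirm numerically:
  x=-1.298: |R|=0.93497 <1
  x=-1.131: |R|=0.80511 <1
  x=-1.095: |R|=0.78247 <1
  x=-0.958: |R|=0.71364 <1
  x=-1.803: |R|=1.57600 >1
  x=-1.563: |R|=1.22481 >1
So |R|<1 on (-1.3665, 0).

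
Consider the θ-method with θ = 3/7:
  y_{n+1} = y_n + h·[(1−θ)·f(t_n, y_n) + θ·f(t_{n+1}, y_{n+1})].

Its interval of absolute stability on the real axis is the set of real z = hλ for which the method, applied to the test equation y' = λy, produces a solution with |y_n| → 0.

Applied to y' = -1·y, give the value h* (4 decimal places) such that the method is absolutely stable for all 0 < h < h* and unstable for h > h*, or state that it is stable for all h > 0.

(-14.0000,0); λ=-1 ⇒ h* = (14)/1 = 14.0000.

Test eqn y'=λy, z=hλ:
  y_{n+1} = y_n + z·[4/7·y_n + 3/7·y_{n+1}] ⇒ (1 − 3/7z)y_{n+1} = (1 + 4/7z)y_n
  so R(z) = (1 + 4/7z)/(1 − 3/7z).

Need |R(x)|<1, x<0.
x=-1.7: |R|=0.0165
R=−1: 1+4/7x = −1+3/7x ⇒ -1/7x=2 ⇒ x=2/(-1/7)=-14.0000
Confirm numerically:
  x=-13.878: |R|=0.99749 <1
  x=-13.859: |R|=0.99710 <1
  x=-10.357: |R|=0.90431 <1
  x=-7.893: |R|=0.80094 <1
  x=-14.282: |R|=1.00566 >1
  x=-14.204: |R|=1.00411 >1
  x=-14.135: |R|=1.00273 >1
So |R|<1 on (-14.0000, 0).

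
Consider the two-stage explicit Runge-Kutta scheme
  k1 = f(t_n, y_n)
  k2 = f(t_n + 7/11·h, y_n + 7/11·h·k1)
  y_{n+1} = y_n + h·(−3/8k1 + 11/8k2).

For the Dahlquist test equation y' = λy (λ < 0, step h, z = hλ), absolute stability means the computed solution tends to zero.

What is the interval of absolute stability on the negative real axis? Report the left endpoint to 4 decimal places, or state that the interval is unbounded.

Test eqn y'=λy, z=hλ:
  k1=λy_n ⇒ h·k1=z·y_n;  k2=λ(1+7/11z)y_n ⇒ h·k2=z(1+7/11z)y_n
  y_{n+1}/y_n = 1 − 3/8z + 11/8z(1+7/11z) = 1 + z + 7/8z²
  so R(z) = 1 + z + 7/8z².

Solve |R(x)|<1 on ℝ⁻.
x=-1.64: |R|=1.7134
R=1: x+7/8x²=0 ⇒ x=−8/7=-1.1429; min R=1−1/(4·7/8)=0.7143>−1
Confirm numerically:
  x=-0.917: |R|=0.81878 <1
  x=-0.599: |R|=0.71495 <1
  x=-0.542: |R|=0.71504 <1
  x=-1.642: |R|=1.71714 >1
  x=-1.626: |R|=1.68739 >1
  x=-1.524: |R|=1.50825 >1
Interval (-1.1429, 0).

(-1.1429, 0).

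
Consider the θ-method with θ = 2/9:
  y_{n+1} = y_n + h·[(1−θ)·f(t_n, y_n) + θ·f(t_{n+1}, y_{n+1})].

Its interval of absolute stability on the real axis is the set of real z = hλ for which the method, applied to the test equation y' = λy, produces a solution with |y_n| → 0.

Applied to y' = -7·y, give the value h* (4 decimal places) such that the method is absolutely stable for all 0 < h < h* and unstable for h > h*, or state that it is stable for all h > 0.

On y'=λy, z=hλ:
  y_{n+1} = y_n + z·[7/9·y_n + 2/9·y_{n+1}] ⇒ (1 − 2/9z)y_{n+1} = (1 + 7/9z)y_n
  R(z) = (1 + 7/9z)/(1 − 2/9z).

Find x<0 with |R(x)|<1.
x=-0.48: |R|=0.5663
R=−1: 1+7/9x = −1+2/9x ⇒ -5/9x=2 ⇒ x=2/(-5/9)=-3.6000
Confirm numerically:
  x=-2.652: |R|=0.66862 <1
  x=-1.948: |R|=0.35949 <1
  x=-1.928: |R|=0.34972 <1
  x=-4.113: |R|=1.14890 >1
  x=-4.045: |R|=1.13019 >1
  x=-3.889: |R|=1.08612 >1
Interval (-3.6000, 0).

(-3.6000,0); λ=-7 ⇒ h* = (18/5)/7 = 0.5143.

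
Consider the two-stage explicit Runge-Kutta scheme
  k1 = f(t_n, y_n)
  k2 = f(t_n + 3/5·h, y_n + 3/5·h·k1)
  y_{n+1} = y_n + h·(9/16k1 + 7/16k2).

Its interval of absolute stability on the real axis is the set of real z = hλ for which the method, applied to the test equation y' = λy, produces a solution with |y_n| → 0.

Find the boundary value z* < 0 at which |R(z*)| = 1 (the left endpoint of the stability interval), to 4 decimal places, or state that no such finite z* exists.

left endpoint -3.8095.

Set f=λy, z=hλ:
  k1=λy_n ⇒ h·k1=z·y_n;  k2=λ(1+3/5z)y_n ⇒ h·k2=z(1+3/5z)y_n
  y_{n+1}/y_n = 1 + 9/16z + 7/16z(1+3/5z) = 1 + z + 21/80z²
  so R(z) = 1 + z + 21/80z².

Solve |R(x)|<1 on ℝ⁻.
x=-0.58: |R|=0.5083
R=1: x+21/80x²=0 ⇒ x=−80/21=-3.8095; min R=1−1/(4·21/80)=0.0476>−1
Confirm numerically:
  x=-3.634: |R|=0.83256 <1
  x=-1.978: |R|=0.04903 <1
  x=-1.660: |R|=0.06334 <1
  x=-1.531: |R|=0.08429 <1
  x=-4.340: |R|=1.60435 >1
  x=-3.947: |R|=1.14244 >1
  x=-3.908: |R|=1.10102 >1
Stable set (-3.8095, 0).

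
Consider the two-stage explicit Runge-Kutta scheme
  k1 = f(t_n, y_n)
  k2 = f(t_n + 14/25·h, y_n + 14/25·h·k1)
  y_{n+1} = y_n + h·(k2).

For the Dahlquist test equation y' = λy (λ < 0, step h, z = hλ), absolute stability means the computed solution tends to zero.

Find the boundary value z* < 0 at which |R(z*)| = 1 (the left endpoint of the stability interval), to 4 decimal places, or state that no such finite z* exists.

z* = -1.7857.

On y'=λy, z=hλ:
  k1=λy_n ⇒ h·k1=z·y_n;  k2=λ(1+14/25z)y_n ⇒ h·k2=z(1+14/25z)y_n
  y_{n+1}/y_n = 1 + z(1+14/25z) = 1 + z + 14/25z²
  ⇒ R(z) = 1 + z + 14/25z².

Find x<0 with |R(x)|<1.
x=-0.66: |R|=0.5839
R=1: x+14/25x²=0 ⇒ x=−25/14=-1.7857; min R=1−1/(4·14/25)=0.5536>−1
Confirm numerically:
  x=-1.532: |R|=0.78233 <1
  x=-1.459: |R|=0.73306 <1
  x=-1.201: |R|=0.60674 <1
  x=-2.256: |R|=1.59414 >1
  x=-2.199: |R|=1.50894 >1
  x=-2.030: |R|=1.27770 >1
Interval (-1.7857, 0).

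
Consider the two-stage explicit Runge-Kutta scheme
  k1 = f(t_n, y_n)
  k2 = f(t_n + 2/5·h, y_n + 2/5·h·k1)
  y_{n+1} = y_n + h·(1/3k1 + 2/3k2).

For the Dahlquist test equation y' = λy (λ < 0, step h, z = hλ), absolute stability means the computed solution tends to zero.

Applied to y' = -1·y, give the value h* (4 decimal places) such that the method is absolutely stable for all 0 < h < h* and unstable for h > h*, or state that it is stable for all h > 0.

(-3.7500,0); λ=-1 ⇒ h* = (15/4)/1 = 3.7500.

Set f=λy, z=hλ:
  k1=λy_n ⇒ h·k1=z·y_n;  k2=λ(1+2/5z)y_n ⇒ h·k2=z(1+2/5z)y_n
  y_{n+1}/y_n = 1 + 1/3z + 2/3z(1+2/5z) = 1 + z + 4/15z²
  so R(z) = 1 + z + 4/15z².

Find x<0 with |R(x)|<1.
x=-1.1: |R|=0.2227
R=1: x+4/15x²=0 ⇒ x=−15/4=-3.7500; min R=1−1/(4·4/15)=0.0625>−1
Confirm numerically:
  x=-3.036: |R|=0.42195 <1
  x=-2.854: |R|=0.31808 <1
  x=-2.469: |R|=0.15659 <1
  x=-1.909: |R|=0.06281 <1
  x=-4.328: |R|=1.66709 >1
  x=-3.903: |R|=1.15924 >1
Interval (-3.7500, 0).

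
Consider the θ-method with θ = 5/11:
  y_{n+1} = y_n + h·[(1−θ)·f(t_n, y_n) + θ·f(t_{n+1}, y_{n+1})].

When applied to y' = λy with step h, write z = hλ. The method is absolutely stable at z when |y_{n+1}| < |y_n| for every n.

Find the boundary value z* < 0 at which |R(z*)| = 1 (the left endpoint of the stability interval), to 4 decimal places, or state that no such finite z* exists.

z* = -22.0000.

Set f=λy, z=hλ:
  y_{n+1} = y_n + z·[6/11·y_n + 5/11·y_{n+1}] ⇒ (1 − 5/11z)y_{n+1} = (1 + 6/11z)y_n
  ⇒ R(z) = (1 + 6/11z)/(1 − 5/11z).

Boundary: |R(x)|=1, x<0.
x=-0.38: |R|=0.6760
R=−1: 1+6/11x = −1+5/11x ⇒ -1/11x=2 ⇒ x=2/(-1/11)=-22.0000
Confirm numerically:
  x=-16.887: |R|=0.94642 <1
  x=-10.681: |R|=0.82425 <1
  x=-9.334: |R|=0.78037 <1
  x=-22.210: |R|=1.00172 >1
  x=-22.049: |R|=1.00040 >1
So |R|<1 on (-22.0000, 0).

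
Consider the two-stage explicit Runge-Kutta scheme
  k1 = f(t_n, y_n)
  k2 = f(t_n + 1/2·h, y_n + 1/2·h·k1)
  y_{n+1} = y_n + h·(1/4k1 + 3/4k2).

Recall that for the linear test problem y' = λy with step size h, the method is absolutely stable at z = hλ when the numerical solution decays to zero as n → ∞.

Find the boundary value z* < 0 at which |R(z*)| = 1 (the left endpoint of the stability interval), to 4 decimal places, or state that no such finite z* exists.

Set f=λy, z=hλ:
  k1=λy_n ⇒ h·k1=z·y_n;  k2=λ(1+1/2z)y_n ⇒ h·k2=z(1+1/2z)y_n
  y_{n+1}/y_n = 1 + 1/4z + 3/4z(1+1/2z) = 1 + z + 3/8z²
  Hence R(z) = 1 + z + 3/8z².

Find x<0 with |R(x)|<1.
x=-1.66: |R|=0.3733
R=1: x+3/8x²=0 ⇒ x=−8/3=-2.6667; min R=1−1/(4·3/8)=0.3333>−1
Confirm numerically:
  x=-2.286: |R|=0.67367 <1
  x=-1.240: |R|=0.33660 <1
  x=-1.120: |R|=0.35040 <1
  x=-3.113: |R|=1.52104 >1
  x=-3.092: |R|=1.49317 >1
  x=-2.784: |R|=1.12250 >1
Interval (-2.6667, 0).

z* = -2.6667.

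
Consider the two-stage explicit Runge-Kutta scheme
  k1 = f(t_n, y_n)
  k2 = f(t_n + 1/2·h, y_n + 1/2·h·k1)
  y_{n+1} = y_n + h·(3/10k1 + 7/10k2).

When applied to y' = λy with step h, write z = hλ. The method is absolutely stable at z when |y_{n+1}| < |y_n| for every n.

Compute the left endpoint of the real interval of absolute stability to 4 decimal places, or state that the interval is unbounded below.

z* = -2.8571.

On y'=λy, z=hλ:
  k1=λy_n ⇒ h·k1=z·y_n;  k2=λ(1+1/2z)y_n ⇒ h·k2=z(1+1/2z)y_n
  y_{n+1}/y_n = 1 + 3/10z + 7/10z(1+1/2z) = 1 + z + 7/20z²
  Hence R(z) = 1 + z + 7/20z².

Find x<0 with |R(x)|<1.
x=-0.61: |R|=0.5202
R=1: x+7/20x²=0 ⇒ x=−20/7=-2.8571; min R=1−1/(4·7/20)=0.2857>−1
Confirm numerically:
  x=-2.643: |R|=0.80191 <1
  x=-2.408: |R|=0.62146 <1
  x=-1.952: |R|=0.38161 <1
  x=-3.380: |R|=1.61854 >1
  x=-3.327: |R|=1.54713 >1
  x=-3.210: |R|=1.39643 >1
So |R|<1 on (-2.8571, 0).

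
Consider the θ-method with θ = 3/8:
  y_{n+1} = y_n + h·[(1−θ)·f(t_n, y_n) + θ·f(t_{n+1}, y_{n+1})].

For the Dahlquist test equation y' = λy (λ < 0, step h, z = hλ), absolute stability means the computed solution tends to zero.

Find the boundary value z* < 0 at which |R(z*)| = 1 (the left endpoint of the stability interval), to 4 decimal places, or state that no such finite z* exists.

Test eqn y'=λy, z=hλ:
  y_{n+1} = y_n + z·[5/8·y_n + 3/8·y_{n+1}] ⇒ (1 − 3/8z)y_{n+1} = (1 + 5/8z)y_n
  R(z) = (1 + 5/8z)/(1 − 3/8z).

Find x<0 with |R(x)|<1.
x=-1.73: |R|=0.0493
R=−1: 1+5/8x = −1+3/8x ⇒ -1/4x=2 ⇒ x=2/(-1/4)=-8.0000
Confirm numerically:
  x=-6.349: |R|=0.87792 <1
  x=-6.198: |R|=0.86448 <1
  x=-3.685: |R|=0.54710 <1
  x=-8.184: |R|=1.01130 >1
  x=-8.110: |R|=1.00680 >1
So |R|<1 on (-8.0000, 0).

z* = -8.0000.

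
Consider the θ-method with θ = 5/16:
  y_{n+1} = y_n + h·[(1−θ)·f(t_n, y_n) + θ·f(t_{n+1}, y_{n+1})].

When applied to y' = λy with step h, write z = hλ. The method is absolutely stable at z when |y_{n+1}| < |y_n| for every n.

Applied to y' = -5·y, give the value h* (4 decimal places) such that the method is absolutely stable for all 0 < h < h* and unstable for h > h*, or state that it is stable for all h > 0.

On y'=λy, z=hλ:
  y_{n+1} = y_n + z·[11/16·y_n + 5/16·y_{n+1}] ⇒ (1 − 5/16z)y_{n+1} = (1 + 11/16z)y_n
  so R(z) = (1 + 11/16z)/(1 − 5/16z).

Boundary: |R(x)|=1, x<0.
x=-1.09: |R|=0.1869
R=−1: 1+11/16x = −1+5/16x ⇒ -3/8x=2 ⇒ x=2/(-3/8)=-5.3333
Confirm numerically:
  x=-4.279: |R|=0.83083 <1
  x=-3.884: |R|=0.75449 <1
  x=-3.115: |R|=0.57846 <1
  x=-3.071: |R|=0.56709 <1
  x=-5.827: |R|=1.06563 >1
  x=-5.500: |R|=1.02299 >1
Stable set (-5.3333, 0).

(-5.3333,0); λ=-5 ⇒ h* = (16/3)/5 = 1.0667.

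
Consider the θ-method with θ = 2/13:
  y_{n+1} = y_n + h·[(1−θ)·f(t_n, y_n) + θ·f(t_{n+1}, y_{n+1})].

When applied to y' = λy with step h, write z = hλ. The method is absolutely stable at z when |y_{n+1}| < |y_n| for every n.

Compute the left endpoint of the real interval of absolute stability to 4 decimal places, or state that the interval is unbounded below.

left endpoint -2.8889.

Set f=λy, z=hλ:
  y_{n+1} = y_n + z·[11/13·y_n + 2/13·y_{n+1}] ⇒ (1 − 2/13z)y_{n+1} = (1 + 11/13z)y_n
  ⇒ R(z) = (1 + 11/13z)/(1 − 2/13z).

Boundary: |R(x)|=1, x<0.
x=-1.5: |R|=0.2187
R=−1: 1+11/13x = −1+2/13x ⇒ -9/13x=2 ⇒ x=2/(-9/13)=-2.8889
Confirm numerically:
  x=-2.561: |R|=0.83716 <1
  x=-2.394: |R|=0.74961 <1
  x=-1.745: |R|=0.37568 <1
  x=-1.175: |R|=0.00489 <1
  x=-3.281: |R|=1.18040 >1
  x=-3.162: |R|=1.12720 >1
So |R|<1 on (-2.8889, 0).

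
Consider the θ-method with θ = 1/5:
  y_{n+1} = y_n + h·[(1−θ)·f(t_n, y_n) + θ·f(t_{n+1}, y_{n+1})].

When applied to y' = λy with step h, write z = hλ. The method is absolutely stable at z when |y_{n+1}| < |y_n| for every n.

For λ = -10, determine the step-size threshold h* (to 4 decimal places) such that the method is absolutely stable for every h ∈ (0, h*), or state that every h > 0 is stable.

(-3.3333,0); λ=-10 ⇒ h* = (10/3)/10 = 0.3333.

With y'=λy (z=hλ):
  y_{n+1} = y_n + z·[4/5·y_n + 1/5·y_{n+1}] ⇒ (1 − 1/5z)y_{n+1} = (1 + 4/5z)y_n
  so R(z) = (1 + 4/5z)/(1 − 1/5z).

Solve |R(x)|<1 on ℝ⁻.
x=-1.56: |R|=0.1890
R=−1: 1+4/5x = −1+1/5x ⇒ -3/5x=2 ⇒ x=2/(-3/5)=-3.3333
Confirm numerically:
  x=-3.279: |R|=0.98031 <1
  x=-2.571: |R|=0.69793 <1
  x=-1.951: |R|=0.40340 <1
  x=-1.647: |R|=0.23890 <1
  x=-3.606: |R|=1.09505 >1
  x=-3.562: |R|=1.08012 >1
  x=-3.513: |R|=1.06331 >1
Stable set (-3.3333, 0).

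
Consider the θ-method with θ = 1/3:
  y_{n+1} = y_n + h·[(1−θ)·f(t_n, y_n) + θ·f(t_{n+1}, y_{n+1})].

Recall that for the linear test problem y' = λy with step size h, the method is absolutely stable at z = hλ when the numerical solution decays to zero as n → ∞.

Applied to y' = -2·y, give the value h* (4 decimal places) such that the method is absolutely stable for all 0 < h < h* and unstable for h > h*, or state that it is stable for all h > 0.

(-6.0000,0); λ=-2 ⇒ h* = (6)/2 = 3.0000.

Set f=λy, z=hλ:
  y_{n+1} = y_n + z·[2/3·y_n + 1/3·y_{n+1}] ⇒ (1 − 1/3z)y_{n+1} = (1 + 2/3z)y_n
  Hence R(z) = (1 + 2/3z)/(1 − 1/3z).

Find x<0 with |R(x)|<1.
x=-0.49: |R|=0.5788
R=−1: 1+2/3x = −1+1/3x ⇒ -1/3x=2 ⇒ x=2/(-1/3)=-6.0000
Confirm numerically:
  x=-5.844: |R|=0.98236 <1
  x=-5.377: |R|=0.92563 <1
  x=-3.366: |R|=0.58624 <1
  x=-3.035: |R|=0.50870 <1
  x=-6.494: |R|=1.05203 >1
  x=-6.315: |R|=1.03382 >1
So |R|<1 on (-6.0000, 0).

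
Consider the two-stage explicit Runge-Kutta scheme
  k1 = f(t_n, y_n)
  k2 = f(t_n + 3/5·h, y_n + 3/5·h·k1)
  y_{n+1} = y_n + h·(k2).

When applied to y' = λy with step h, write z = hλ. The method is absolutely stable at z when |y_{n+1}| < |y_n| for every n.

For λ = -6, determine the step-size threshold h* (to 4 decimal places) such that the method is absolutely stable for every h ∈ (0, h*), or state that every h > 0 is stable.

(-1.6667,0); λ=-6 ⇒ h* = (5/3)/6 = 0.2778.

Test eqn y'=λy, z=hλ:
  k1=λy_n ⇒ h·k1=z·y_n;  k2=λ(1+3/5z)y_n ⇒ h·k2=z(1+3/5z)y_n
  y_{n+1}/y_n = 1 + z(1+3/5z) = 1 + z + 3/5z²
  R(z) = 1 + z + 3/5z².

Find x<0 with |R(x)|<1.
x=-1.54: |R|=0.8830
R=1: x+3/5x²=0 ⇒ x=−5/3=-1.6667; min R=1−1/(4·3/5)=0.5833>−1
Confirm numerically:
  x=-1.453: |R|=0.81373 <1
  x=-1.309: |R|=0.71909 <1
  x=-1.180: |R|=0.65544 <1
  x=-0.913: |R|=0.58714 <1
  x=-2.190: |R|=1.68766 >1
  x=-2.120: |R|=1.57664 >1
So |R|<1 on (-1.6667, 0).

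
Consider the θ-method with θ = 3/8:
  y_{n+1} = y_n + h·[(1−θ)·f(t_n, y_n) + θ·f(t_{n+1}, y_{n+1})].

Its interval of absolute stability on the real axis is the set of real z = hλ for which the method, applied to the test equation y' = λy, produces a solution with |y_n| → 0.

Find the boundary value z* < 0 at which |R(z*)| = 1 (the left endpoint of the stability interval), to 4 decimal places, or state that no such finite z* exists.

z* = -8.0000.

On y'=λy, z=hλ:
  y_{n+1} = y_n + z·[5/8·y_n + 3/8·y_{n+1}] ⇒ (1 − 3/8z)y_{n+1} = (1 + 5/8z)y_n
  R(z) = (1 + 5/8z)/(1 − 3/8z).

Need |R(x)|<1, x<0.
x=-0.36: |R|=0.6828
R=−1: 1+5/8x = −1+3/8x ⇒ -1/4x=2 ⇒ x=2/(-1/4)=-8.0000
Confirm numerically:
  x=-6.353: |R|=0.87827 <1
  x=-4.998: |R|=0.73889 <1
  x=-4.375: |R|=0.65680 <1
  x=-8.590: |R|=1.03494 >1
  x=-8.495: |R|=1.02957 >1
Stable set (-8.0000, 0).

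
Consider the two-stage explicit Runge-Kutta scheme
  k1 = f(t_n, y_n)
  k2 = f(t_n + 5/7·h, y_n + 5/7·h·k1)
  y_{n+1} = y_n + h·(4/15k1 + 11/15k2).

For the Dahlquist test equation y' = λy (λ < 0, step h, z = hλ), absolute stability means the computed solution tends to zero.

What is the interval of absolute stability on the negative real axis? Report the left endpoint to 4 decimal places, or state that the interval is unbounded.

With y'=λy (z=hλ):
  k1=λy_n ⇒ h·k1=z·y_n;  k2=λ(1+5/7z)y_n ⇒ h·k2=z(1+5/7z)y_n
  y_{n+1}/y_n = 1 + 4/15z + 11/15z(1+5/7z) = 1 + z + 11/21z²
  R(z) = 1 + z + 11/21z².

Boundary: |R(x)|=1, x<0.
x=-0.71: |R|=0.5541
R=1: x+11/21x²=0 ⇒ x=−21/11=-1.9091; min R=1−1/(4·11/21)=0.5227>−1
Confirm numerically:
  x=-1.285: |R|=0.57993 <1
  x=-1.247: |R|=0.56753 <1
  x=-0.924: |R|=0.52322 <1
  x=-2.322: |R|=1.50222 >1
  x=-2.112: |R|=1.22448 >1
  x=-2.007: |R|=1.10293 >1
Interval (-1.9091, 0).

(-1.9091, 0).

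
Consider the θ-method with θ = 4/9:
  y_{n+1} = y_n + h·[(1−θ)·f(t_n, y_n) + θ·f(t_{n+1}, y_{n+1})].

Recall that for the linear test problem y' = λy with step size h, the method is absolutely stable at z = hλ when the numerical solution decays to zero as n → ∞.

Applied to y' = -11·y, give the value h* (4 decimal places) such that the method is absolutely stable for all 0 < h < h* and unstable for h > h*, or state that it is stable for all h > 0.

(-18.0000,0); λ=-11 ⇒ h* = (18)/11 = 1.6364.

Test eqn y'=λy, z=hλ:
  y_{n+1} = y_n + z·[5/9·y_n + 4/9·y_{n+1}] ⇒ (1 − 4/9z)y_{n+1} = (1 + 5/9z)y_n
  Hence R(z) = (1 + 5/9z)/(1 − 4/9z).

Solve |R(x)|<1 on ℝ⁻.
x=-1.06: |R|=0.2795
R=−1: 1+5/9x = −1+4/9x ⇒ -1/9x=2 ⇒ x=2/(-1/9)=-18.0000
Confirm numerically:
  x=-17.816: |R|=0.99771 <1
  x=-11.998: |R|=0.89469 <1
  x=-8.964: |R|=0.79856 <1
  x=-18.210: |R|=1.00257 >1
  x=-18.103: |R|=1.00127 >1
So |R|<1 on (-18.0000, 0).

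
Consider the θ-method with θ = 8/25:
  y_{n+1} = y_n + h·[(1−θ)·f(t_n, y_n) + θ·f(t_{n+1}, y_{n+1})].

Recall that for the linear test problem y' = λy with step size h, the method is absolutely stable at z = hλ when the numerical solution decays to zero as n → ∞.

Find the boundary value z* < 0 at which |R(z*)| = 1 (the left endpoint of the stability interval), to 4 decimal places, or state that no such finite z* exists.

z* = -5.5556.

On y'=λy, z=hλ:
  y_{n+1} = y_n + z·[17/25·y_n + 8/25·y_{n+1}] ⇒ (1 − 8/25z)y_{n+1} = (1 + 17/25z)y_n
  R(z) = (1 + 17/25z)/(1 − 8/25z).

Find x<0 with |R(x)|<1.
x=-1.29: |R|=0.0869
R=−1: 1+17/25x = −1+8/25x ⇒ -9/25x=2 ⇒ x=2/(-9/25)=-5.5556
Confirm numerically:
  x=-3.600: |R|=0.67286 <1
  x=-3.172: |R|=0.57416 <1
  x=-2.765: |R|=0.46700 <1
  x=-5.924: |R|=1.04581 >1
  x=-5.843: |R|=1.03606 >1
  x=-5.733: |R|=1.02254 >1
Stable set (-5.5556, 0).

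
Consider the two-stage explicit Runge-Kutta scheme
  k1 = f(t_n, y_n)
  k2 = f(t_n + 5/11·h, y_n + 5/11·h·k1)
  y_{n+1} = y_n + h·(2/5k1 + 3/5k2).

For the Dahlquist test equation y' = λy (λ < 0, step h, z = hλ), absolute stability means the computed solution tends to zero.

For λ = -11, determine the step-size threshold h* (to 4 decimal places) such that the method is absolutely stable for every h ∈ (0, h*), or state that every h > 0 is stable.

(-3.6667,0); λ=-11 ⇒ h* = (11/3)/11 = 0.3333.

On y'=λy, z=hλ:
  k1=λy_n ⇒ h·k1=z·y_n;  k2=λ(1+5/11z)y_n ⇒ h·k2=z(1+5/11z)y_n
  y_{n+1}/y_n = 1 + 2/5z + 3/5z(1+5/11z) = 1 + z + 3/11z²
  so R(z) = 1 + z + 3/11z².

Boundary: |R(x)|=1, x<0.
x=-0.84: |R|=0.3524
R=1: x+3/11x²=0 ⇒ x=−11/3=-3.6667; min R=1−1/(4·3/11)=0.0833>−1
Confirm numerically:
  x=-2.803: |R|=0.33977 <1
  x=-2.456: |R|=0.18907 <1
  x=-2.291: |R|=0.14046 <1
  x=-1.987: |R|=0.08977 <1
  x=-4.091: |R|=1.47344 >1
  x=-3.947: |R|=1.30177 >1
  x=-3.914: |R|=1.26402 >1
Stable set (-3.6667, 0).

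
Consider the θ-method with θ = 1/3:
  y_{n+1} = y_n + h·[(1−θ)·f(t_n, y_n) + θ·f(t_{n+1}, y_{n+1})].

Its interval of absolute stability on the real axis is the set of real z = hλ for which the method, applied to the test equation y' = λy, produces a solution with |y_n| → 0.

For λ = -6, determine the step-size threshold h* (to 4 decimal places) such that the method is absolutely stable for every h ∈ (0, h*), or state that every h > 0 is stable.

Set f=λy, z=hλ:
  y_{n+1} = y_n + z·[2/3·y_n + 1/3·y_{n+1}] ⇒ (1 − 1/3z)y_{n+1} = (1 + 2/3z)y_n
  Hence R(z) = (1 + 2/3z)/(1 − 1/3z).

Boundary: |R(x)|=1, x<0.
x=-1.71: |R|=0.0892
R=−1: 1+2/3x = −1+1/3x ⇒ -1/3x=2 ⇒ x=2/(-1/3)=-6.0000
Confirm numerically:
  x=-5.684: |R|=0.96361 <1
  x=-3.544: |R|=0.62469 <1
  x=-2.480: |R|=0.35766 <1
  x=-6.381: |R|=1.04061 >1
  x=-6.193: |R|=1.02099 >1
  x=-6.157: |R|=1.01715 >1
So |R|<1 on (-6.0000, 0).

(-6.0000,0); λ=-6 ⇒ h* = (6)/6 = 1.0000.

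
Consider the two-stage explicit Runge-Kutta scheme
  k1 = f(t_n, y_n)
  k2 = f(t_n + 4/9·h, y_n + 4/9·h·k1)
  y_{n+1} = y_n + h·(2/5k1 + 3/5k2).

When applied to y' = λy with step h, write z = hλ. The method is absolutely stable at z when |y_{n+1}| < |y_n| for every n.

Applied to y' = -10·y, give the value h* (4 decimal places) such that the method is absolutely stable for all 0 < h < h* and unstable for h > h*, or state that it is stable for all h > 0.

Test eqn y'=λy, z=hλ:
  k1=λy_n ⇒ h·k1=z·y_n;  k2=λ(1+4/9z)y_n ⇒ h·k2=z(1+4/9z)y_n
  y_{n+1}/y_n = 1 + 2/5z + 3/5z(1+4/9z) = 1 + z + 4/15z²
  R(z) = 1 + z + 4/15z².

Solve |R(x)|<1 on ℝ⁻.
x=-0.85: |R|=0.3427
R=1: x+4/15x²=0 ⇒ x=−15/4=-3.7500; min R=1−1/(4·4/15)=0.0625>−1
Confirm numerically:
  x=-3.099: |R|=0.46201 <1
  x=-2.793: |R|=0.28723 <1
  x=-2.439: |R|=0.14733 <1
  x=-1.689: |R|=0.07173 <1
  x=-4.217: |R|=1.52516 >1
  x=-4.004: |R|=1.27120 >1
  x=-3.938: |R|=1.19743 >1
Interval (-3.7500, 0).

(-3.7500,0); λ=-10 ⇒ h* = (15/4)/10 = 0.3750.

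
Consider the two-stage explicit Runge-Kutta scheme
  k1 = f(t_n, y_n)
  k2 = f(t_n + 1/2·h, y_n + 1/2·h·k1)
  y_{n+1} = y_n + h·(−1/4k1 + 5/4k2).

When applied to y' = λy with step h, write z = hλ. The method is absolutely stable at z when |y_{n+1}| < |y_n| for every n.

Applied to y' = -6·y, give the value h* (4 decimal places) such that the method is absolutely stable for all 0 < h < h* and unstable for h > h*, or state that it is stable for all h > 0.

With y'=λy (z=hλ):
  k1=λy_n ⇒ h·k1=z·y_n;  k2=λ(1+1/2z)y_n ⇒ h·k2=z(1+1/2z)y_n
  y_{n+1}/y_n = 1 − 1/4z + 5/4z(1+1/2z) = 1 + z + 5/8z²
  ⇒ R(z) = 1 + z + 5/8z².

Solve |R(x)|<1 on ℝ⁻.
x=-1: |R|=0.6250
R=1: x+5/8x²=0 ⇒ x=−8/5=-1.6000; min R=1−1/(4·5/8)=0.6000>−1
Confirm numerically:
  x=-1.309: |R|=0.76193 <1
  x=-1.294: |R|=0.75252 <1
  x=-1.107: |R|=0.65891 <1
  x=-2.165: |R|=1.76452 >1
  x=-1.904: |R|=1.36176 >1
  x=-1.848: |R|=1.28644 >1
Interval (-1.6000, 0).

(-1.6000,0); λ=-6 ⇒ h* = (8/5)/6 = 0.2667.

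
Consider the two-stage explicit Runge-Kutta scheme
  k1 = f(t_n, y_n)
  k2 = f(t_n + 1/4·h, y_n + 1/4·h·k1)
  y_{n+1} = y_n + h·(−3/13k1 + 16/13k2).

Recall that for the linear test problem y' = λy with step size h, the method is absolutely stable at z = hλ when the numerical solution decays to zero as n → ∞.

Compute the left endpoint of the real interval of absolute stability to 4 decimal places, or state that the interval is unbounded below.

Test eqn y'=λy, z=hλ:
  k1=λy_n ⇒ h·k1=z·y_n;  k2=λ(1+1/4z)y_n ⇒ h·k2=z(1+1/4z)y_n
  y_{n+1}/y_n = 1 − 3/13z + 16/13z(1+1/4z) = 1 + z + 4/13z²
  R(z) = 1 + z + 4/13z².

Solve |R(x)|<1 on ℝ⁻.
x=-1.17: |R|=0.2512
R=1: x+4/13x²=0 ⇒ x=−13/4=-3.2500; min R=1−1/(4·4/13)=0.1875>−1
Confirm numerically:
  x=-2.618: |R|=0.49090 <1
  x=-1.696: |R|=0.18905 <1
  x=-1.387: |R|=0.20493 <1
  x=-3.825: |R|=1.67673 >1
  x=-3.535: |R|=1.30999 >1
Interval (-3.2500, 0).

left endpoint -3.2500.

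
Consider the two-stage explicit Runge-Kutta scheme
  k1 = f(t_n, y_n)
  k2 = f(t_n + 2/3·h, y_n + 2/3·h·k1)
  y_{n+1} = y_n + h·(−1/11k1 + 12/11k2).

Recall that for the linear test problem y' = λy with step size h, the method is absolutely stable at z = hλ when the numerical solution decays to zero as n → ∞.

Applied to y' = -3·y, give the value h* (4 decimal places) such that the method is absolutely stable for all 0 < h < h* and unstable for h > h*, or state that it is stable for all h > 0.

With y'=λy (z=hλ):
  k1=λy_n ⇒ h·k1=z·y_n;  k2=λ(1+2/3z)y_n ⇒ h·k2=z(1+2/3z)y_n
  y_{n+1}/y_n = 1 − 1/11z + 12/11z(1+2/3z) = 1 + z + 8/11z²
  Hence R(z) = 1 + z + 8/11z².

Need |R(x)|<1, x<0.
x=-1.68: |R|=1.3727
R=1: x+8/11x²=0 ⇒ x=−11/8=-1.3750; min R=1−1/(4·8/11)=0.6562>−1
Confirm numerically:
  x=-1.243: |R|=0.88067 <1
  x=-1.064: |R|=0.75934 <1
  x=-0.553: |R|=0.66941 <1
  x=-1.811: |R|=1.57425 >1
  x=-1.790: |R|=1.54025 >1
So |R|<1 on (-1.3750, 0).

(-1.3750,0); λ=-3 ⇒ h* = (11/8)/3 = 0.4583.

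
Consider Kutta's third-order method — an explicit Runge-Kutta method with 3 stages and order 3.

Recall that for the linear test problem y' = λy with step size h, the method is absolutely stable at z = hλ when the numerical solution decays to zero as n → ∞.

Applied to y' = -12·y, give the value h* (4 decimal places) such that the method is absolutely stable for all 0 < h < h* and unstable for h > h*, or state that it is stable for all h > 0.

(-2.5127,0); λ=-12 ⇒ h* = 0.2094.

Test eqn y'=λy, z=hλ:
  order 3, 3-stage ⇒ R(z)=1+z+z^2/2+z^3/6
  (e.g. R(-1.18)=0.24236, |R|=0.24236)

Need |R(x)|<1, x<0.
x=-1.18: |R|=0.2424
|R(-2.24)|=0.6044 |R(-1.32)|=0.1679 |R(-0.55)|=0.5735
Bisect:
  x_lo=-3.1688 |R|=2.4514  x_hi=-0.2567 |R|=0.7735
  mid=-1.71275 |R|=0.08339 →hi
  mid=-2.44079 |R|=0.88555 →hi
  mid=-2.80481 |R|=1.54889 →lo
  mid=-2.62280 |R|=1.19034 →lo
  mid=-2.53180 |R|=1.03160 →lo
  mid=-2.48629 |R|=0.95703 →hi
  mid=-2.50904 |R|=0.99393 →hi
  mid=-2.52042 |R|=1.01266 →lo
  mid=-2.51473 |R|=1.00327 →lo
  mid=-2.51189 |R|=0.99859 →hi
  ...
  [-2.51278,-2.51260] ⇒ x*=-2.5127
So |R|<1 on (-2.5127, 0).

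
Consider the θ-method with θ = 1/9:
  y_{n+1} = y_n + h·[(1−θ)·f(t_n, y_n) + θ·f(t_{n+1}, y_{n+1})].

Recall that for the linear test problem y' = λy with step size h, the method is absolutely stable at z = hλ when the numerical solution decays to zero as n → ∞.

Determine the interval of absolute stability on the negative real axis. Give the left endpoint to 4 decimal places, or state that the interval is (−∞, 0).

z∈(-2.5714,0).

With y'=λy (z=hλ):
  y_{n+1} = y_n + z·[8/9·y_n + 1/9·y_{n+1}] ⇒ (1 − 1/9z)y_{n+1} = (1 + 8/9z)y_n
  so R(z) = (1 + 8/9z)/(1 − 1/9z).

Find x<0 with |R(x)|<1.
x=-0.51: |R|=0.5174
R=−1: 1+8/9x = −1+1/9x ⇒ -7/9x=2 ⇒ x=2/(-7/9)=-2.5714
Confirm numerically:
  x=-2.296: |R|=0.82932 <1
  x=-1.882: |R|=0.55652 <1
  x=-1.081: |R|=0.03492 <1
  x=-3.064: |R|=1.28581 >1
  x=-3.036: |R|=1.27019 >1
So |R|<1 on (-2.5714, 0).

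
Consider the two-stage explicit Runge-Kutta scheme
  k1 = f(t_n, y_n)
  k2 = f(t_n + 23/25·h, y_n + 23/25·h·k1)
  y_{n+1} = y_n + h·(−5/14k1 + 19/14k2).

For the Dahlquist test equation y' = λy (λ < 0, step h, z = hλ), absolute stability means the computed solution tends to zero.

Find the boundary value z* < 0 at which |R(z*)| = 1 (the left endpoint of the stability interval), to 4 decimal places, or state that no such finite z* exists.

left endpoint -0.8009.

Test eqn y'=λy, z=hλ:
  k1=λy_n ⇒ h·k1=z·y_n;  k2=λ(1+23/25z)y_n ⇒ h·k2=z(1+23/25z)y_n
  y_{n+1}/y_n = 1 − 5/14z + 19/14z(1+23/25z) = 1 + z + 437/350z²
  so R(z) = 1 + z + 437/350z².

Find x<0 with |R(x)|<1.
x=-1.39: |R|=2.0224
R=1: x+437/350x²=0 ⇒ x=−350/437=-0.8009; min R=1−1/(4·437/350)=0.7998>−1
Confirm numerically:
  x=-0.753: |R|=0.95495 <1
  x=-0.533: |R|=0.82171 <1
  x=-0.420: |R|=0.80025 <1
  x=-1.255: |R|=1.71153 >1
  x=-1.247: |R|=1.69454 >1
  x=-1.008: |R|=1.26063 >1
Interval (-0.8009, 0).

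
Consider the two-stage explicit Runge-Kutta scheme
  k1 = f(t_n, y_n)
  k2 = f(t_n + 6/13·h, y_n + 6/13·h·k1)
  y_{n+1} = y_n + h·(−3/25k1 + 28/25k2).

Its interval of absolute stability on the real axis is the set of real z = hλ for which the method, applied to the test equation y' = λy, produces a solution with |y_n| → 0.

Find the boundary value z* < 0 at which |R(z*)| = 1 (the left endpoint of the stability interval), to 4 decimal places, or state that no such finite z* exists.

z* = -1.9345.

Test eqn y'=λy, z=hλ:
  k1=λy_n ⇒ h·k1=z·y_n;  k2=λ(1+6/13z)y_n ⇒ h·k2=z(1+6/13z)y_n
  y_{n+1}/y_n = 1 − 3/25z + 28/25z(1+6/13z) = 1 + z + 168/325z²
  so R(z) = 1 + z + 168/325z².

Solve |R(x)|<1 on ℝ⁻.
x=-1.56: |R|=0.6980
R=1: x+168/325x²=0 ⇒ x=−325/168=-1.9345; min R=1−1/(4·168/325)=0.5164>−1
Confirm numerically:
  x=-1.819: |R|=0.89137 <1
  x=-1.485: |R|=0.65493 <1
  x=-1.033: |R|=0.51860 <1
  x=-0.880: |R|=0.52031 <1
  x=-2.223: |R|=1.33149 >1
  x=-2.177: |R|=1.27287 >1
So |R|<1 on (-1.9345, 0).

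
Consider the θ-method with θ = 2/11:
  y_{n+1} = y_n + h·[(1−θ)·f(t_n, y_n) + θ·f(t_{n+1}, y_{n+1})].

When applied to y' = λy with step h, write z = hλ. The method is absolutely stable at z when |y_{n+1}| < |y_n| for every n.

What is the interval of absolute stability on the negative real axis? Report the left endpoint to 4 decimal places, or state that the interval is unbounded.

z∈(-3.1429,0).

With y'=λy (z=hλ):
  y_{n+1} = y_n + z·[9/11·y_n + 2/11·y_{n+1}] ⇒ (1 − 2/11z)y_{n+1} = (1 + 9/11z)y_n
  so R(z) = (1 + 9/11z)/(1 − 2/11z).

Boundary: |R(x)|=1, x<0.
x=-1.78: |R|=0.3448
R=−1: 1+9/11x = −1+2/11x ⇒ -7/11x=2 ⇒ x=2/(-7/11)=-3.1429
Confirm numerically:
  x=-2.866: |R|=0.88417 <1
  x=-2.551: |R|=0.74270 <1
  x=-2.489: |R|=0.71354 <1
  x=-2.267: |R|=0.60532 <1
  x=-3.343: |R|=1.07922 >1
  x=-3.303: |R|=1.06367 >1
  x=-3.295: |R|=1.06055 >1
Interval (-3.1429, 0).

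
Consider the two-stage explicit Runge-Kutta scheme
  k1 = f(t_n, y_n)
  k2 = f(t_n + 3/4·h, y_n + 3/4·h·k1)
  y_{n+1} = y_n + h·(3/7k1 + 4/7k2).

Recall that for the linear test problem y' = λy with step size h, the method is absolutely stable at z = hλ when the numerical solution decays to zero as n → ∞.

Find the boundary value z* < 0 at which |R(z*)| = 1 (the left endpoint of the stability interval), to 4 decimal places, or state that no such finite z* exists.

With y'=λy (z=hλ):
  k1=λy_n ⇒ h·k1=z·y_n;  k2=λ(1+3/4z)y_n ⇒ h·k2=z(1+3/4z)y_n
  y_{n+1}/y_n = 1 + 3/7z + 4/7z(1+3/4z) = 1 + z + 3/7z²
  R(z) = 1 + z + 3/7z².

Solve |R(x)|<1 on ℝ⁻.
x=-1.38: |R|=0.4362
R=1: x+3/7x²=0 ⇒ x=−7/3=-2.3333; min R=1−1/(4·3/7)=0.4167>−1
Confirm numerically:
  x=-2.089: |R|=0.78125 <1
  x=-1.753: |R|=0.56400 <1
  x=-1.114: |R|=0.41786 <1
  x=-1.030: |R|=0.42467 <1
  x=-2.623: |R|=1.32563 >1
  x=-2.493: |R|=1.17059 >1
Interval (-2.3333, 0).

left endpoint -2.3333.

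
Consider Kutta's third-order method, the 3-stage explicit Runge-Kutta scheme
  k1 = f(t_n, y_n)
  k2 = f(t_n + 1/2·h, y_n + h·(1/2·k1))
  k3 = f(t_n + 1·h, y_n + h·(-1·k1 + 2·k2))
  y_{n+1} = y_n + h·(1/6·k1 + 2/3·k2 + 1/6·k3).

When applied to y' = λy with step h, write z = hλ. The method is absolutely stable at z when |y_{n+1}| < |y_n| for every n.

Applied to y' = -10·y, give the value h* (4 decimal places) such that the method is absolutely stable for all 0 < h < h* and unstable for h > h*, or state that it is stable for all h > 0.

With y'=λy (z=hλ):
  order 3, 3-stage ⇒ R(z)=1+z+z^2/2+z^3/6
  (e.g. R(-1.49)=0.06873, |R|=0.06873)

Boundary: |R(x)|=1, x<0.
x=-1.49: |R|=0.0687
|R(-2.82)|=1.5814 |R(-2.13)|=0.4721
Bisect:
  x_lo=-3.1905 |R|=2.5138  x_hi=-0.1176 |R|=0.8891
  mid=-1.65405 |R|=0.04032 →hi
  mid=-2.42230 |R|=0.85735 →hi
  mid=-2.80642 |R|=1.55231 →lo
  mid=-2.61436 |R|=1.17505 →lo
  mid=-2.51833 |R|=1.00920 →lo
  mid=-2.47031 |R|=0.93158 →hi
  mid=-2.49432 |R|=0.96996 →hi
  ...
  [-2.51289,-2.51270] ⇒ x*=-2.5127
Interval (-2.5127, 0).

(-2.5127,0); λ=-10 ⇒ h* = 0.2513.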